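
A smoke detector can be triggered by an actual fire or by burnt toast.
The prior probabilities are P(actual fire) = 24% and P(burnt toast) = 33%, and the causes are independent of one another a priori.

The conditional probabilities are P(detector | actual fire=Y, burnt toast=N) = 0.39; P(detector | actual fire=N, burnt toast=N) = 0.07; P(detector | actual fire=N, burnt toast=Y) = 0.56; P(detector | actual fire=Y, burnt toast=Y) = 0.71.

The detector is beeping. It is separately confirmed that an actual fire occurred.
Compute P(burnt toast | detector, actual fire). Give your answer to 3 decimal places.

P(burnt toast | detector, actual fire) ≈ 0.473

P(detector | actual fire) = 0.39*0.67 + 0.71*0.33 = 0.261300 + 0.234300 = 0.495600
Restricting to configurations with burnt toast present: 0.71*0.33 = 0.234300.
P(burnt toast | detector, actual fire) = 0.234300 / 0.495600 ≈ 0.473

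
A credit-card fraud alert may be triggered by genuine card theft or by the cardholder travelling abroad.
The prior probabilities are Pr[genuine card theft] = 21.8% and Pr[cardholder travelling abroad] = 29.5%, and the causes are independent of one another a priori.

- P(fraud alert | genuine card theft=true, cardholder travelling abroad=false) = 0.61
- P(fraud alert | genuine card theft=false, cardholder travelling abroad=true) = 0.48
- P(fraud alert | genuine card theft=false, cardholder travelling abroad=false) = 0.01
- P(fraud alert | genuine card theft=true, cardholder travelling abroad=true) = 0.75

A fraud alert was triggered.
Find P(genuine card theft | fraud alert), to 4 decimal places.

P(genuine card theft | fraud alert) ≈ 0.5498

Weight on genuine card theft=true, given the evidence: 0.093751 + 0.048232 = 0.141983
Denominator P(fraud alert): 0.01×0.782×0.705 + 0.48×0.782×0.295 + 0.61×0.218×0.705 + 0.75×0.218×0.295 = 0.258227
Posterior = 0.141983 / 0.258227 ≈ 0.5498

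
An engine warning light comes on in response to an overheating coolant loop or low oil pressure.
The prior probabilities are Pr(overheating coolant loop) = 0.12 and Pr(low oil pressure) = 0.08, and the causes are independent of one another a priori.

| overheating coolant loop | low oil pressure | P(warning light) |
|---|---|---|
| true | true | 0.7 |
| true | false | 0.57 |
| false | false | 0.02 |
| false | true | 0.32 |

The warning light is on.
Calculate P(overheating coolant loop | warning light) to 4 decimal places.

By total probability over the 4 (overheating coolant loop, low oil pressure) configurations:
  P(warning light) = 0.02*0.88*0.92 + 0.32*0.88*0.08 + 0.57*0.12*0.92 + 0.7*0.12*0.08
        = 0.016192 + 0.022528 + 0.062928 + 0.006720 = 0.108368
Keeping only the overheating coolant loop-present terms gives 0.069648, so
  P(overheating coolant loop | warning light) = 0.069648 / 0.108368 ≈ 0.6427

P(overheating coolant loop | warning light) ≈ 0.6427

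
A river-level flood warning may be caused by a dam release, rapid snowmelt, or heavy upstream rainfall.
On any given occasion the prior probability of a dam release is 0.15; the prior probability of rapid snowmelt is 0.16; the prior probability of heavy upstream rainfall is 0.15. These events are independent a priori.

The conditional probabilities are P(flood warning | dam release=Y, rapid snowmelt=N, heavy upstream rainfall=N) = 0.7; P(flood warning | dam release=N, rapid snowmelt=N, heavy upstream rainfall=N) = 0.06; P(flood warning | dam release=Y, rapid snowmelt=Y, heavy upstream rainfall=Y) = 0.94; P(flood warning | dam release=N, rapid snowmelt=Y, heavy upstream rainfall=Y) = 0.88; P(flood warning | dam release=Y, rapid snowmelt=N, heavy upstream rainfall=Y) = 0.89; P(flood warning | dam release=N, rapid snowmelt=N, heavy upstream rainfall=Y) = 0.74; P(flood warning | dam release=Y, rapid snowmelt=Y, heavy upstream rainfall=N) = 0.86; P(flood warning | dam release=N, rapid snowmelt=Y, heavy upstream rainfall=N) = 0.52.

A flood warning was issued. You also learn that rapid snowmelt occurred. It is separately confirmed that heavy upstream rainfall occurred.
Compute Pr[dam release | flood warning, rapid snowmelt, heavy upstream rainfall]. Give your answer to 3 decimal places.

Pr[dam release | flood warning, rapid snowmelt, heavy upstream rainfall] ≈ 0.159

P(flood warning | rapid snowmelt, heavy upstream rainfall) = 0.88×0.85 + 0.94×0.15 = 0.748000 + 0.141000 = 0.889000
Restricting to configurations with dam release present: 0.94×0.15 = 0.141000.
P(dam release | flood warning, rapid snowmelt, heavy upstream rainfall) = 0.141000 / 0.889000 ≈ 0.159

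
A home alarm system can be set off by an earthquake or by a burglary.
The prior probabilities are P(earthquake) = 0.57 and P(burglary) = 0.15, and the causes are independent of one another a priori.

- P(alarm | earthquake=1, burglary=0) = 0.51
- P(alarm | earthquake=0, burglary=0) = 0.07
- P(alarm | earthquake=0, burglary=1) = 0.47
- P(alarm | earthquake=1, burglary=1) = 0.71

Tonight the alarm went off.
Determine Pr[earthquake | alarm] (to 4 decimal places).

Pr[earthquake | alarm] ≈ 0.8463

P(alarm) = 0.07·0.43·0.85 + 0.47·0.43·0.15 + 0.51·0.57·0.85 + 0.71·0.57·0.15 = 0.025585 + 0.030315 + 0.247095 + 0.060705 = 0.363700
The earthquake-present share is 0.247095 + 0.060705 = 0.307800.
Hence the posterior is 0.307800/0.363700 ≈ 0.8463.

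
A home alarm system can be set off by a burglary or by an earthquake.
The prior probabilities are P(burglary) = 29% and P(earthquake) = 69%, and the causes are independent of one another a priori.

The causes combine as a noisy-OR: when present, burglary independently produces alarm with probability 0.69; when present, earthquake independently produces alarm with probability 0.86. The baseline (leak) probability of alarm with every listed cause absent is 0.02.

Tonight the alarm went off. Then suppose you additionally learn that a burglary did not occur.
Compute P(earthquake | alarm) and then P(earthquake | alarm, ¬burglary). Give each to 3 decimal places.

P(earthquake | alarm) ≈ 0.902; P(earthquake | alarm, ¬burglary) ≈ 0.990

Under noisy-OR, P(alarm | causes) = 1 − (1−0.02)·∏(1−qᵢ) over the active causes.
P(alarm) = 0.02*0.71*0.31 + 0.8628*0.71*0.69 + 0.6962*0.29*0.31 + 0.957468*0.29*0.69 = 0.004402 + 0.422686 + 0.062588 + 0.191589 = 0.681265
Of this, 0.614275 comes from 0.422686 + 0.191589 (the earthquake=true cases).
So P(earthquake | alarm) = 0.614275/0.681265 ≈ 0.902.

With the extra evidence:
Numerator (weight on configurations with earthquake): 0.8628×0.69 = 0.595332
Denominator P(alarm | ¬burglary): 0.02×0.31 + 0.8628×0.69 = 0.601532
Posterior = 0.595332 / 0.601532 ≈ 0.990
With burglary excluded, earthquake must carry more of the explanatory weight for the alarm.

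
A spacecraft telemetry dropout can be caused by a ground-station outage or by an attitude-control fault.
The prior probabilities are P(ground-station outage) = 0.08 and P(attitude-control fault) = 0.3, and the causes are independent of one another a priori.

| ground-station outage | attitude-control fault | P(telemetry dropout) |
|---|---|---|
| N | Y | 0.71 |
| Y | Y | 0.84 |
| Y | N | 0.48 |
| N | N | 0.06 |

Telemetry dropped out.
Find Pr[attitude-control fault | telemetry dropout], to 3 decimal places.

P(telemetry dropout) = 0.06*0.92*0.7 + 0.71*0.92*0.3 + 0.48*0.08*0.7 + 0.84*0.08*0.3 = 0.038640 + 0.195960 + 0.026880 + 0.020160 = 0.281640
The attitude-control fault-present share is 0.195960 + 0.020160 = 0.216120.
Hence the posterior is 0.216120/0.281640 ≈ 0.767.

Pr[attitude-control fault | telemetry dropout] ≈ 0.767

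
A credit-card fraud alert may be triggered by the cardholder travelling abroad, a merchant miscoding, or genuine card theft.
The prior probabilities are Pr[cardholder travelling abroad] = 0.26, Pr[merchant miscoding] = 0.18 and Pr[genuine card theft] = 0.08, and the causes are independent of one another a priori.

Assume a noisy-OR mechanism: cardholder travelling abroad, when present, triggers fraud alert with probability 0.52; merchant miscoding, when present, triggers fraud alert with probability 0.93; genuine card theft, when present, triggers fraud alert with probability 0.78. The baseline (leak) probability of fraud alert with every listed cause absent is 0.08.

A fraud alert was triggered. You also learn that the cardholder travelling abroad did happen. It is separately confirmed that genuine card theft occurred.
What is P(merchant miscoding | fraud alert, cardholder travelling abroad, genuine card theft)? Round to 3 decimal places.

P(merchant miscoding | fraud alert, cardholder travelling abroad, genuine card theft) ≈ 0.195

Under noisy-OR, P(fraud alert | causes) = 1 − (1−0.08)·∏(1−qᵢ) over the active causes.
P(fraud alert | cardholder travelling abroad, genuine card theft) = 0.902848·0.82 + 0.993199·0.18 = 0.740335 + 0.178776 = 0.919111
The merchant miscoding-present share is 0.993199·0.18 = 0.178776.
So P(merchant miscoding | fraud alert, cardholder travelling abroad, genuine card theft) = 0.178776/0.919111 ≈ 0.195.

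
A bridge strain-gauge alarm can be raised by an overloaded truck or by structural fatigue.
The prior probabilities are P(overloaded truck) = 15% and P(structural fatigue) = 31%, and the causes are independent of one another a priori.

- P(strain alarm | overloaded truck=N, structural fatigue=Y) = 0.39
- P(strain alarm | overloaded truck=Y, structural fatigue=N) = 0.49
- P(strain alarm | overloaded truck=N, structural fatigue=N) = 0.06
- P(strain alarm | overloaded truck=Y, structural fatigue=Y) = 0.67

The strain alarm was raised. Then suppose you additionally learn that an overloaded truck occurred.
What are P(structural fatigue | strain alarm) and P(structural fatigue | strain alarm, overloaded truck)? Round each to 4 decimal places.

Enumerate the 4 (overloaded truck, structural fatigue) configurations and weight by the priors:
  P(strain alarm) = 0.06×0.85×0.69 + 0.39×0.85×0.31 + 0.49×0.15×0.69 + 0.67×0.15×0.31
        = 0.035190 + 0.102765 + 0.050715 + 0.031155 = 0.219825
Keeping only the structural fatigue-present terms gives 0.133920, so
  P(structural fatigue | strain alarm) = 0.133920 / 0.219825 ≈ 0.6092

With the extra evidence:
Weight on structural fatigue=true, given the evidence: 0.67×0.31 = 0.207700
Normalizer over all consistent configurations: 0.49×0.69 + 0.67×0.31 = 0.545800
Posterior = 0.207700 / 0.545800 ≈ 0.3805
The drop from 0.6092 to 0.3805 is the explaining-away (discounting) effect.

P(structural fatigue | strain alarm) ≈ 0.6092; P(structural fatigue | strain alarm, overloaded truck) ≈ 0.3805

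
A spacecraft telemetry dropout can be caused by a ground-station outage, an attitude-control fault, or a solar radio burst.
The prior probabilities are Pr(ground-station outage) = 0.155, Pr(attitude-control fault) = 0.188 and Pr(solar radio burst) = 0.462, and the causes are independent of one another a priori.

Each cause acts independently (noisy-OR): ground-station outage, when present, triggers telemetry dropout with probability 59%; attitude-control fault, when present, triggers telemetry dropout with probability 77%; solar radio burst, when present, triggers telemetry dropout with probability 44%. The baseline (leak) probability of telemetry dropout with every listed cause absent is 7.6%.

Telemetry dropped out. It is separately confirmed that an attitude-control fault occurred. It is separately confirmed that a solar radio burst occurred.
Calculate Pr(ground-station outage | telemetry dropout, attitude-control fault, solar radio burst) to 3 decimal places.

Pr(ground-station outage | telemetry dropout, attitude-control fault, solar radio burst) ≈ 0.165

Under noisy-OR, P(telemetry dropout | causes) = 1 − (1−0.076)·∏(1−qᵢ) over the active causes.
Numerator (weight on configurations with ground-station outage): 0.951205*0.155 = 0.147437
Denominator P(telemetry dropout | attitude-control fault, solar radio burst): 0.880989*0.845 + 0.951205*0.155 = 0.891873
Posterior = 0.147437 / 0.891873 ≈ 0.165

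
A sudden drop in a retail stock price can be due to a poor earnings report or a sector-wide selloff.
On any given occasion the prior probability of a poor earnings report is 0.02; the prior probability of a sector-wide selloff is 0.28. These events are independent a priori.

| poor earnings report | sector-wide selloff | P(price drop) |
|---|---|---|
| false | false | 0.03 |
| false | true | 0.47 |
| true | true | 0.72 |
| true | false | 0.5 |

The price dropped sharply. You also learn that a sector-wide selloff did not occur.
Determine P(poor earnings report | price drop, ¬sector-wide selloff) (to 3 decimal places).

Sum P(price drop|·) weighted by the priors over both values of poor earnings report:
  P(price drop | ¬sector-wide selloff) = 0.03·0.98 + 0.5·0.02
        = 0.029400 + 0.010000 = 0.039400
Configurations with poor earnings report contribute 0.010000, so
  P(poor earnings report | price drop, ¬sector-wide selloff) = 0.010000 / 0.039400 ≈ 0.254

P(poor earnings report | price drop, ¬sector-wide selloff) ≈ 0.254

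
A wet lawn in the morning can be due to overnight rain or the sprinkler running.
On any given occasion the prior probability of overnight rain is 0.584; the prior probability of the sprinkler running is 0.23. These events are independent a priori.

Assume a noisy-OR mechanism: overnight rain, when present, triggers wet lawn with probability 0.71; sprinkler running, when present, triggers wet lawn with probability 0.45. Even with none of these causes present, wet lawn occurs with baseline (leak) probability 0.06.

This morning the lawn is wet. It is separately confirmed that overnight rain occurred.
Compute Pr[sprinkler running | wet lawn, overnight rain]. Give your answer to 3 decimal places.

Under noisy-OR, P(wet lawn | causes) = 1 − (1−0.06)·∏(1−qᵢ) over the active causes.
Numerator (weight on configurations with sprinkler running): 0.85007*0.23 = 0.195516
Denominator P(wet lawn | overnight rain): 0.7274*0.77 + 0.85007*0.23 = 0.755614
Posterior = 0.195516 / 0.755614 ≈ 0.259

Pr[sprinkler running | wet lawn, overnight rain] ≈ 0.259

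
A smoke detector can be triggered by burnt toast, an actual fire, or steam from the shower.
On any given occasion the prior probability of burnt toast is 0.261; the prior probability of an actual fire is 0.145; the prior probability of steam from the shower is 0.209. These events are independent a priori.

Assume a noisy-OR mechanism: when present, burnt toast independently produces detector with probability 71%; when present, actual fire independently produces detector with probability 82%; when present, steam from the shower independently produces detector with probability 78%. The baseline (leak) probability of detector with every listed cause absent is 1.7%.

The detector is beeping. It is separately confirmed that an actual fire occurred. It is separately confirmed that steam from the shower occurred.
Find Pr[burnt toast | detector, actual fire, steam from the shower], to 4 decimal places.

Under noisy-OR, P(detector | causes) = 1 − (1−0.017)·∏(1−qᵢ) over the active causes.
Weight on burnt toast=true, given the evidence: 0.988711×0.261 = 0.258054
The normalizing constant is 0.961073×0.739 + 0.988711×0.261 = 0.968287
Posterior = 0.258054 / 0.968287 ≈ 0.2665

Pr[burnt toast | detector, actual fire, steam from the shower] ≈ 0.2665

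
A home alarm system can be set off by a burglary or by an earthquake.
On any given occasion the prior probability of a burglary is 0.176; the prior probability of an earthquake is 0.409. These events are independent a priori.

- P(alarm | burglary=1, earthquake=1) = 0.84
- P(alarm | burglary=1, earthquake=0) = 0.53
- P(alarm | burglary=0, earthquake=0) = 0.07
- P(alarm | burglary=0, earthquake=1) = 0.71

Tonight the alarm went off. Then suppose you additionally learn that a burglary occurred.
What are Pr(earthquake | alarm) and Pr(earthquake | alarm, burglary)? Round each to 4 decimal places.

By total probability over the 4 (burglary, earthquake) configurations:
  P(alarm) = 0.07×0.824×0.591 + 0.71×0.824×0.409 + 0.53×0.176×0.591 + 0.84×0.176×0.409
        = 0.034089 + 0.239281 + 0.055128 + 0.060467 = 0.388965
Configurations with earthquake contribute 0.299748, so
  P(earthquake | alarm) = 0.299748 / 0.388965 ≈ 0.7706

Now condition on the additional information:
P(alarm | burglary) = 0.53×0.591 + 0.84×0.409 = 0.313230 + 0.343560 = 0.656790
Of this, 0.343560 comes from 0.84×0.409 (the earthquake=true cases).
So P(earthquake | alarm, burglary) = 0.343560/0.656790 ≈ 0.5231.
This is intercausal reasoning (explaining away): once burglary accounts for the alarm, earthquake becomes less likely.

Pr(earthquake | alarm) ≈ 0.7706; Pr(earthquake | alarm, burglary) ≈ 0.5231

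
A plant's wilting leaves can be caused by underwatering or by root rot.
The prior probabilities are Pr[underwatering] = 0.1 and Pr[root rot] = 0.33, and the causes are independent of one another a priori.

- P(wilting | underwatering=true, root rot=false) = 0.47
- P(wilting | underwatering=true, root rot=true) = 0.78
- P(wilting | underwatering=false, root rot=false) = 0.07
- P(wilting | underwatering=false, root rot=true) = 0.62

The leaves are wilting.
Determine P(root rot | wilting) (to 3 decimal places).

P(root rot | wilting) ≈ 0.740

For the numerator, keep only root rot=true terms: 0.184140 + 0.025740 = 0.209880
The normalizing constant is 0.07×0.9×0.67 + 0.62×0.9×0.33 + 0.47×0.1×0.67 + 0.78×0.1×0.33 = 0.283580
P(root rot | wilting) = 0.209880/0.283580 ≈ 0.740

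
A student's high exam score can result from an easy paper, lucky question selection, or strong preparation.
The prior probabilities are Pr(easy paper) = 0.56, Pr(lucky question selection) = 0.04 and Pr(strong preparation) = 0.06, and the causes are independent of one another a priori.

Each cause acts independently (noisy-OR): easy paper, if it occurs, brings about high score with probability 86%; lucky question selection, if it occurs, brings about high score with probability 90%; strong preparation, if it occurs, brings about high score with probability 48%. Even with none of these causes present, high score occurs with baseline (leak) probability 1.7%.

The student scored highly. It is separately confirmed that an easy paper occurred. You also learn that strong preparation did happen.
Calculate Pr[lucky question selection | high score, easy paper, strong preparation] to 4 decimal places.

Under noisy-OR, P(high score | causes) = 1 − (1−0.017)·∏(1−qᵢ) over the active causes.
P(high score | easy paper, strong preparation) = 0.928438*0.96 + 0.992844*0.04 = 0.891300 + 0.039714 = 0.931014
Restricting to configurations with lucky question selection present: 0.992844*0.04 = 0.039714.
P(lucky question selection | high score, easy paper, strong preparation) = 0.039714 / 0.931014 ≈ 0.0427

Pr[lucky question selection | high score, easy paper, strong preparation] ≈ 0.0427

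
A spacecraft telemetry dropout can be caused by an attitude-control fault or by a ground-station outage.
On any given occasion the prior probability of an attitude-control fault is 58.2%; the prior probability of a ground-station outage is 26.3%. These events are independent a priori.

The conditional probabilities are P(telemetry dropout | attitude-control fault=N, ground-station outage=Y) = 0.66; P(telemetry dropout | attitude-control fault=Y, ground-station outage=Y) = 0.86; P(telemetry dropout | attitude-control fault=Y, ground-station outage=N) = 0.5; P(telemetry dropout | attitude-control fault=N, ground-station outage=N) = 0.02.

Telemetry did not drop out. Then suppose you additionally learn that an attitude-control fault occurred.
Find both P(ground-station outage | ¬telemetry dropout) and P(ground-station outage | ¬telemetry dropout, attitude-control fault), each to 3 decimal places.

By total probability over the 4 (attitude-control fault, ground-station outage) configurations:
  P(¬telemetry dropout) = 0.98*0.418*0.737 + 0.34*0.418*0.263 + 0.5*0.582*0.737 + 0.14*0.582*0.263
        = 0.301905 + 0.037378 + 0.214467 + 0.021429 = 0.575179
Configurations with ground-station outage contribute 0.058807, so
  P(ground-station outage | ¬telemetry dropout) = 0.058807 / 0.575179 ≈ 0.102

Now also conditioning on attitude-control fault=true:
Weight on ground-station outage=true, given the evidence: 0.14*0.263 = 0.036820
The normalizing constant is 0.5*0.737 + 0.14*0.263 = 0.405320
P(ground-station outage | ¬telemetry dropout, attitude-control fault) = 0.036820/0.405320 ≈ 0.091

P(ground-station outage | ¬telemetry dropout) ≈ 0.102; P(ground-station outage | ¬telemetry dropout, attitude-control fault) ≈ 0.091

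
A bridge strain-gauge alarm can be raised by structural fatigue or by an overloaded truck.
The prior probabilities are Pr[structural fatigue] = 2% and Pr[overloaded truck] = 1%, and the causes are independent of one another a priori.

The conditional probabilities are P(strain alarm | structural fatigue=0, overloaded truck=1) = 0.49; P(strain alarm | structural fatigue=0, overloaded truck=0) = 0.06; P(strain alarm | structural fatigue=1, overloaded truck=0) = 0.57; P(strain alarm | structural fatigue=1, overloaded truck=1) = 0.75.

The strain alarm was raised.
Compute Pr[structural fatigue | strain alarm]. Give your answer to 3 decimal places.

Pr[structural fatigue | strain alarm] ≈ 0.154

Weight on structural fatigue=true, given the evidence: 0.011286 + 0.000150 = 0.011436
The normalizing constant is 0.06·0.98·0.99 + 0.49·0.98·0.01 + 0.57·0.02·0.99 + 0.75·0.02·0.01 = 0.074450
Posterior = 0.011436 / 0.074450 ≈ 0.154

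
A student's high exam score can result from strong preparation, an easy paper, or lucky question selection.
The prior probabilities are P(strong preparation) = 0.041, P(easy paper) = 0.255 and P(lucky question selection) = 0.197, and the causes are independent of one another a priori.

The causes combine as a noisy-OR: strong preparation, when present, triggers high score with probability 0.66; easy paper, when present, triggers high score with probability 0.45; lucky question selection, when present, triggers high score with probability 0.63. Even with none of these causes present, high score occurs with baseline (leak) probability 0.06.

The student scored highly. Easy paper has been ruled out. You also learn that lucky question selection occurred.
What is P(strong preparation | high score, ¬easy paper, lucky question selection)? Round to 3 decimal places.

P(strong preparation | high score, ¬easy paper, lucky question selection) ≈ 0.055

Under noisy-OR, P(high score | causes) = 1 − (1−0.06)·∏(1−qᵢ) over the active causes.
Enumerate both values of strong preparation and weight by the priors:
  P(high score | ¬easy paper, lucky question selection) = 0.6522*0.959 + 0.881748*0.041
        = 0.625460 + 0.036152 = 0.661612
The terms with strong preparation present sum to 0.036152, so
  P(strong preparation | high score, ¬easy paper, lucky question selection) = 0.036152 / 0.661612 ≈ 0.055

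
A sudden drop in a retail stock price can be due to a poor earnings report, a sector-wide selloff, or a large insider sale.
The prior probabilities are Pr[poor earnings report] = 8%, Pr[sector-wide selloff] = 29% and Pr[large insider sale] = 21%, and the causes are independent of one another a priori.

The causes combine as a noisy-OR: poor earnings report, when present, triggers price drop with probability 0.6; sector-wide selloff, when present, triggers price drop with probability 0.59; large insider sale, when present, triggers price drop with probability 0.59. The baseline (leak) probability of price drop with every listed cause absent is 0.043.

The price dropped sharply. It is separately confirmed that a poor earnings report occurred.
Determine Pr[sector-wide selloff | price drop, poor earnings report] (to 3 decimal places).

Under noisy-OR, P(price drop | causes) = 1 − (1−0.043)·∏(1−qᵢ) over the active causes.
P(price drop | poor earnings report) = 0.6172×0.71×0.79 + 0.843052×0.71×0.21 + 0.843052×0.29×0.79 + 0.935651×0.29×0.21 = 0.346187 + 0.125699 + 0.193143 + 0.056981 = 0.722010
The sector-wide selloff-present share is 0.193143 + 0.056981 = 0.250124.
P(sector-wide selloff | price drop, poor earnings report) = 0.250124 / 0.722010 ≈ 0.346

Pr[sector-wide selloff | price drop, poor earnings report] ≈ 0.346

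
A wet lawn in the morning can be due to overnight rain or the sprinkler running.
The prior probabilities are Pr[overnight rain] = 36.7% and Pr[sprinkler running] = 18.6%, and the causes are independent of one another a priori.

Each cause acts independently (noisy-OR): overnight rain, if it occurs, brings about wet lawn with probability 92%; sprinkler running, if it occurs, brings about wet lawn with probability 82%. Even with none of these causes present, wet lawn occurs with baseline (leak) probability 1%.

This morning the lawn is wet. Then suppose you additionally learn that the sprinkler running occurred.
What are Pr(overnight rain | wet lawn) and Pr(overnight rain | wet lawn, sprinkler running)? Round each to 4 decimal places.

Pr(overnight rain | wet lawn) ≈ 0.7706; Pr(overnight rain | wet lawn, sprinkler running) ≈ 0.4102

Under noisy-OR, P(wet lawn | causes) = 1 − (1−0.01)·∏(1−qᵢ) over the active causes.
Numerator (weight on configurations with overnight rain): 0.275078 + 0.067289 = 0.342367
Normalizer over all consistent configurations: 0.01×0.633×0.814 + 0.8218×0.633×0.186 + 0.9208×0.367×0.814 + 0.985744×0.367×0.186 = 0.444277
P(overnight rain | wet lawn) = 0.342367/0.444277 ≈ 0.7706

With the extra evidence:
P(wet lawn | sprinkler running) = 0.8218×0.633 + 0.985744×0.367 = 0.520199 + 0.361768 = 0.881967
Restricting to configurations with overnight rain present: 0.985744×0.367 = 0.361768.
So P(overnight rain | wet lawn, sprinkler running) = 0.361768/0.881967 ≈ 0.4102.
The drop from 0.7706 to 0.4102 is the explaining-away (discounting) effect.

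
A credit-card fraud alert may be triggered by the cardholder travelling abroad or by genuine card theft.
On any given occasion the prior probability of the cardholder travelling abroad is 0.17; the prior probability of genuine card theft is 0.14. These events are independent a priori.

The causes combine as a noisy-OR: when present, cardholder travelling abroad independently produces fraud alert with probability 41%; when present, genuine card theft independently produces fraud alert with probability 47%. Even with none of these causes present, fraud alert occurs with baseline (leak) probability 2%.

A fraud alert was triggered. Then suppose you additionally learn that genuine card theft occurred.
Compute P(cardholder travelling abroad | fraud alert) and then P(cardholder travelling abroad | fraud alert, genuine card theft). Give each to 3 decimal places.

P(cardholder travelling abroad | fraud alert) ≈ 0.527; P(cardholder travelling abroad | fraud alert, genuine card theft) ≈ 0.228

Under noisy-OR, P(fraud alert | causes) = 1 − (1−0.02)·∏(1−qᵢ) over the active causes.
Enumerate the 4 (cardholder travelling abroad, genuine card theft) configurations and weight by the priors:
  P(fraud alert) = 0.02·0.83·0.86 + 0.4806·0.83·0.14 + 0.4218·0.17·0.86 + 0.693554·0.17·0.14
        = 0.014276 + 0.055846 + 0.061667 + 0.016507 = 0.148296
Keeping only the cardholder travelling abroad-present terms gives 0.078174, so
  P(cardholder travelling abroad | fraud alert) = 0.078174 / 0.148296 ≈ 0.527

Now condition on the additional information:
Numerator (weight on configurations with cardholder travelling abroad): 0.693554·0.17 = 0.117904
Denominator P(fraud alert | genuine card theft): 0.4806·0.83 + 0.693554·0.17 = 0.516802
Posterior = 0.117904 / 0.516802 ≈ 0.228
Conditioning on genuine card theft lowers the posterior on cardholder travelling abroad: the classic explaining-away effect in a common-effect structure.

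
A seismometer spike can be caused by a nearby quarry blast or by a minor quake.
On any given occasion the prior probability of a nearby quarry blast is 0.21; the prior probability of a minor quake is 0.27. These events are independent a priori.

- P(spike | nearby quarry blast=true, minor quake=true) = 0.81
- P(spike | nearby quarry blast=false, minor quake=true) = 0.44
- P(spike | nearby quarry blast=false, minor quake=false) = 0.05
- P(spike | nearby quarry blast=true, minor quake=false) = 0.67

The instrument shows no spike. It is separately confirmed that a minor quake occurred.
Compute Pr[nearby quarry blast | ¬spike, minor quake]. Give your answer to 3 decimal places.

P(¬spike | minor quake) = 0.56·0.79 + 0.19·0.21 = 0.442400 + 0.039900 = 0.482300
The nearby quarry blast-present share is 0.19·0.21 = 0.039900.
P(nearby quarry blast | ¬spike, minor quake) = 0.039900 / 0.482300 ≈ 0.083

Pr[nearby quarry blast | ¬spike, minor quake] ≈ 0.083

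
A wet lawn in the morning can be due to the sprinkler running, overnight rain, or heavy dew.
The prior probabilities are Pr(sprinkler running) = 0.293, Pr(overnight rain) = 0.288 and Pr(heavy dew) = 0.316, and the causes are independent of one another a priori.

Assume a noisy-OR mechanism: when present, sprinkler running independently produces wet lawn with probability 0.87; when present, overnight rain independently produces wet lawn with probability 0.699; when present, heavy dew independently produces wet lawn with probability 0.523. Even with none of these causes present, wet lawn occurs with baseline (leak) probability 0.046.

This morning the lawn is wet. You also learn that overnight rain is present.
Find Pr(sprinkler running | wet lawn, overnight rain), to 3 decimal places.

Pr(sprinkler running | wet lawn, overnight rain) ≈ 0.346

Under noisy-OR, P(wet lawn | causes) = 1 − (1−0.046)·∏(1−qᵢ) over the active causes.
Numerator (weight on configurations with sprinkler running): 0.192931 + 0.090939 = 0.283870
Denominator P(wet lawn | overnight rain): 0.712846×0.707×0.684 + 0.863028×0.707×0.316 + 0.96267×0.293×0.684 + 0.982194×0.293×0.316 = 0.821405
P(sprinkler running | wet lawn, overnight rain) = 0.283870/0.821405 ≈ 0.346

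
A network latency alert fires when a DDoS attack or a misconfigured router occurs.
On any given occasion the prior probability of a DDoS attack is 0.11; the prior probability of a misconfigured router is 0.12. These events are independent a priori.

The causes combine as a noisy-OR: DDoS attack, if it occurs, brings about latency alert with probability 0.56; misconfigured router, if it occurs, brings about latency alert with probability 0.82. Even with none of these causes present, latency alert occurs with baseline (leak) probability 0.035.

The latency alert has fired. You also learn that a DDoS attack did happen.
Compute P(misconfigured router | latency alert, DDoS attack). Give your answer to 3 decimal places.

P(misconfigured router | latency alert, DDoS attack) ≈ 0.180

Under noisy-OR, P(latency alert | causes) = 1 − (1−0.035)·∏(1−qᵢ) over the active causes.
P(latency alert | DDoS attack) = 0.5754*0.88 + 0.923572*0.12 = 0.506352 + 0.110829 = 0.617181
Restricting to configurations with misconfigured router present: 0.923572*0.12 = 0.110829.
P(misconfigured router | latency alert, DDoS attack) = 0.110829 / 0.617181 ≈ 0.180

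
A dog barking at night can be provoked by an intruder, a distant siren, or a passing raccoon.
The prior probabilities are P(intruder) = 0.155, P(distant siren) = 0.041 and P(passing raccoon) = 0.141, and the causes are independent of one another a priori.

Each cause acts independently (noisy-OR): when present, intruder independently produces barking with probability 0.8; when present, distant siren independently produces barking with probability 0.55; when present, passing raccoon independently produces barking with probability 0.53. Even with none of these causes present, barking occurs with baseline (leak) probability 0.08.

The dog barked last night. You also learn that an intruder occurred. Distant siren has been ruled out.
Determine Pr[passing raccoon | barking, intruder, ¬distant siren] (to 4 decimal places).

Pr[passing raccoon | barking, intruder, ¬distant siren] ≈ 0.1552

Under noisy-OR, P(barking | causes) = 1 − (1−0.08)·∏(1−qᵢ) over the active causes.
For the numerator, keep only passing raccoon=true terms: 0.91352·0.141 = 0.128806
Normalizer over all consistent configurations: 0.816·0.859 + 0.91352·0.141 = 0.829750
Posterior = 0.128806 / 0.829750 ≈ 0.1552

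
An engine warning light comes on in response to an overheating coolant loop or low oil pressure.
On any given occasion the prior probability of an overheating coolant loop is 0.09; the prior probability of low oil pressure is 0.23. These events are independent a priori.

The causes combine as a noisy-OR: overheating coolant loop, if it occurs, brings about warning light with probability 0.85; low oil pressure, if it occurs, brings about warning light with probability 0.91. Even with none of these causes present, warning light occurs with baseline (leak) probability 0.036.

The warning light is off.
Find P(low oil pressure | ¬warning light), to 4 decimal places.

Under noisy-OR, P(warning light | causes) = 1 − (1−0.036)·∏(1−qᵢ) over the active causes.
P(¬warning light) = 0.964×0.91×0.77 + 0.08676×0.91×0.23 + 0.1446×0.09×0.77 + 0.013014×0.09×0.23 = 0.675475 + 0.018159 + 0.010021 + 0.000269 = 0.703924
The low oil pressure-present share is 0.018159 + 0.000269 = 0.018428.
Hence the posterior is 0.018428/0.703924 ≈ 0.0262.

P(low oil pressure | ¬warning light) ≈ 0.0262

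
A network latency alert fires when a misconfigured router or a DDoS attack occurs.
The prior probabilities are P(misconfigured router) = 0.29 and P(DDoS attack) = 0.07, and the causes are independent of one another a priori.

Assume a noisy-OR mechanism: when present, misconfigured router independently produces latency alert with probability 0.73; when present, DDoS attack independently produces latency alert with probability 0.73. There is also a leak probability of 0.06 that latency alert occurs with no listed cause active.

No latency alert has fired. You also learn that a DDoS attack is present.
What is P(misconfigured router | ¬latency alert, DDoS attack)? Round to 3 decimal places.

P(misconfigured router | ¬latency alert, DDoS attack) ≈ 0.099

Under noisy-OR, P(latency alert | causes) = 1 − (1−0.06)·∏(1−qᵢ) over the active causes.
Numerator (weight on configurations with misconfigured router): 0.068526×0.29 = 0.019873
Normalizer over all consistent configurations: 0.2538×0.71 + 0.068526×0.29 = 0.200071
Posterior = 0.019873 / 0.200071 ≈ 0.099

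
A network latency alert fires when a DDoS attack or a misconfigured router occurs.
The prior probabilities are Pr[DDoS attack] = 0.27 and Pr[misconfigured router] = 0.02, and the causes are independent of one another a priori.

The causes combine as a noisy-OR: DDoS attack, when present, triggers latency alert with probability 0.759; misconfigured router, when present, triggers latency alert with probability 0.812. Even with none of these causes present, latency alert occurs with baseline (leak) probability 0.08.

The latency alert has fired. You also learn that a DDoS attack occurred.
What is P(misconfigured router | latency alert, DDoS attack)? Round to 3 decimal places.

Under noisy-OR, P(latency alert | causes) = 1 − (1−0.08)·∏(1−qᵢ) over the active causes.
P(latency alert | DDoS attack) = 0.77828×0.98 + 0.958317×0.02 = 0.762714 + 0.019166 = 0.781880
The misconfigured router-present share is 0.958317×0.02 = 0.019166.
So P(misconfigured router | latency alert, DDoS attack) = 0.019166/0.781880 ≈ 0.025.

P(misconfigured router | latency alert, DDoS attack) ≈ 0.025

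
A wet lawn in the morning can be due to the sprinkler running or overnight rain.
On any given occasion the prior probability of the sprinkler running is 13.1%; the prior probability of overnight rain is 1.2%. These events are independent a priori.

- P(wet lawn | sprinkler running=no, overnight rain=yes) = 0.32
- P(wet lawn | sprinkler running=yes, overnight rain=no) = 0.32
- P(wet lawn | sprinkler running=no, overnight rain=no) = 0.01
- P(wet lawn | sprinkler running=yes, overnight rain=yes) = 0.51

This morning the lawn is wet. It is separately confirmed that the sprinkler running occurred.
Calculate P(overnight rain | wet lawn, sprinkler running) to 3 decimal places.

P(overnight rain | wet lawn, sprinkler running) ≈ 0.019

Enumerate both values of overnight rain and weight by the priors:
  P(wet lawn | sprinkler running) = 0.32×0.988 + 0.51×0.012
        = 0.316160 + 0.006120 = 0.322280
Configurations with overnight rain contribute 0.006120, so
  P(overnight rain | wet lawn, sprinkler running) = 0.006120 / 0.322280 ≈ 0.019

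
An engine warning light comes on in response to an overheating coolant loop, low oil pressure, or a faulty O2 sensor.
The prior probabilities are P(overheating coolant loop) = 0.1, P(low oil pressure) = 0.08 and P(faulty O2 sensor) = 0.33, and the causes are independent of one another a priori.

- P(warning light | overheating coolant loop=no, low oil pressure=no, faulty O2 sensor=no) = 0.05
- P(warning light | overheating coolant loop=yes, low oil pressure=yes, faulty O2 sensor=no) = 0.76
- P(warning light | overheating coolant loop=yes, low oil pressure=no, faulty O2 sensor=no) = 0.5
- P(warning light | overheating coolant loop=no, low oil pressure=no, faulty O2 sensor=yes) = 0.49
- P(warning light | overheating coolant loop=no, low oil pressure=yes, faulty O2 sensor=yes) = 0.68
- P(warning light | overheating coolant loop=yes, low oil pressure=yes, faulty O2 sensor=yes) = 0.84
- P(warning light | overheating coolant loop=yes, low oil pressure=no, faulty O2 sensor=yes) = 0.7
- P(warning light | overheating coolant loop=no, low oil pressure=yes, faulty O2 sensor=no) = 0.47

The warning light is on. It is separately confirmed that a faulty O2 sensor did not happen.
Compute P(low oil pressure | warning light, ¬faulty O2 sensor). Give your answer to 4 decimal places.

P(low oil pressure | warning light, ¬faulty O2 sensor) ≈ 0.3135

P(warning light | ¬faulty O2 sensor) = 0.05×0.9×0.92 + 0.47×0.9×0.08 + 0.5×0.1×0.92 + 0.76×0.1×0.08 = 0.041400 + 0.033840 + 0.046000 + 0.006080 = 0.127320
The low oil pressure-present share is 0.033840 + 0.006080 = 0.039920.
Hence the posterior is 0.039920/0.127320 ≈ 0.3135.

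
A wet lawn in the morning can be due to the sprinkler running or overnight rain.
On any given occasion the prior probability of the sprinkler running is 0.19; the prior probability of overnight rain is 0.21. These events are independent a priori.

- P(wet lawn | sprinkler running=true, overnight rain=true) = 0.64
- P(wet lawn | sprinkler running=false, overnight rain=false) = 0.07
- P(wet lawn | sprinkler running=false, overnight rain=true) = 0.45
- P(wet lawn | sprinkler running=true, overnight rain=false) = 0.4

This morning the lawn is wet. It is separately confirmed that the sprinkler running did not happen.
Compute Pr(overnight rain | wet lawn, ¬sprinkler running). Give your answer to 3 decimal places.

Pr(overnight rain | wet lawn, ¬sprinkler running) ≈ 0.631

Weight on overnight rain=true, given the evidence: 0.45×0.21 = 0.094500
Normalizer over all consistent configurations: 0.07×0.79 + 0.45×0.21 = 0.149800
Posterior = 0.094500 / 0.149800 ≈ 0.631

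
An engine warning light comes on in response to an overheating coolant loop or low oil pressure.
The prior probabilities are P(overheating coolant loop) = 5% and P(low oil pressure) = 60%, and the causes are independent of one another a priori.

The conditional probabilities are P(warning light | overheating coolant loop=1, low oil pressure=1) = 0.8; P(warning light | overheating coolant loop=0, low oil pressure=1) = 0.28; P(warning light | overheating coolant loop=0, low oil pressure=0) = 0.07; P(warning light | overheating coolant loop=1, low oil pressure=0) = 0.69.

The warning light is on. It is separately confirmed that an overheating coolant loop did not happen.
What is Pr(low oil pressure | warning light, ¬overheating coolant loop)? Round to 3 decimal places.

Pr(low oil pressure | warning light, ¬overheating coolant loop) ≈ 0.857

Sum P(warning light|·) weighted by the priors over both values of low oil pressure:
  P(warning light | ¬overheating coolant loop) = 0.07*0.4 + 0.28*0.6
        = 0.028000 + 0.168000 = 0.196000
The terms with low oil pressure present sum to 0.168000, so
  P(low oil pressure | warning light, ¬overheating coolant loop) = 0.168000 / 0.196000 ≈ 0.857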